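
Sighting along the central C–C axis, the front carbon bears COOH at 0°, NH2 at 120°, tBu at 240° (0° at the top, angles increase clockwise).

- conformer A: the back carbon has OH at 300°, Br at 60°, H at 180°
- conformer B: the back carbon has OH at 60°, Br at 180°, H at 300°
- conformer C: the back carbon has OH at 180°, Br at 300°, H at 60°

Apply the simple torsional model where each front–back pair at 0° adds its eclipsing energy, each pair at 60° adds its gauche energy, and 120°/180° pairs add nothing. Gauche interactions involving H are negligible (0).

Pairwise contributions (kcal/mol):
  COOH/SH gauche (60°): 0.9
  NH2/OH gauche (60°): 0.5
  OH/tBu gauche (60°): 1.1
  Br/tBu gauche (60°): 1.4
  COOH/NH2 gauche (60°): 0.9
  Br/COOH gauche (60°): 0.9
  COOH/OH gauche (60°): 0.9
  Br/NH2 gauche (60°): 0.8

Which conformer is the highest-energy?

A (staggered): COOH–OH gauche, COOH–Br gauche, NH2–Br gauche, tBu–OH gauche; 0.9 + 0.9 + 0.8 + 1.1 = 3.7 kcal/mol.
B (staggered): COOH–OH gauche, NH2–OH gauche, NH2–Br gauche, tBu–Br gauche; 0.9 + 0.5 + 0.8 + 1.4 = 3.6 kcal/mol.
C (staggered): COOH–Br gauche, NH2–OH gauche, tBu–OH gauche, tBu–Br gauche; 0.9 + 0.5 + 1.1 + 1.4 = 3.9 kcal/mol.
C has the highest total (3.9 kcal/mol).

C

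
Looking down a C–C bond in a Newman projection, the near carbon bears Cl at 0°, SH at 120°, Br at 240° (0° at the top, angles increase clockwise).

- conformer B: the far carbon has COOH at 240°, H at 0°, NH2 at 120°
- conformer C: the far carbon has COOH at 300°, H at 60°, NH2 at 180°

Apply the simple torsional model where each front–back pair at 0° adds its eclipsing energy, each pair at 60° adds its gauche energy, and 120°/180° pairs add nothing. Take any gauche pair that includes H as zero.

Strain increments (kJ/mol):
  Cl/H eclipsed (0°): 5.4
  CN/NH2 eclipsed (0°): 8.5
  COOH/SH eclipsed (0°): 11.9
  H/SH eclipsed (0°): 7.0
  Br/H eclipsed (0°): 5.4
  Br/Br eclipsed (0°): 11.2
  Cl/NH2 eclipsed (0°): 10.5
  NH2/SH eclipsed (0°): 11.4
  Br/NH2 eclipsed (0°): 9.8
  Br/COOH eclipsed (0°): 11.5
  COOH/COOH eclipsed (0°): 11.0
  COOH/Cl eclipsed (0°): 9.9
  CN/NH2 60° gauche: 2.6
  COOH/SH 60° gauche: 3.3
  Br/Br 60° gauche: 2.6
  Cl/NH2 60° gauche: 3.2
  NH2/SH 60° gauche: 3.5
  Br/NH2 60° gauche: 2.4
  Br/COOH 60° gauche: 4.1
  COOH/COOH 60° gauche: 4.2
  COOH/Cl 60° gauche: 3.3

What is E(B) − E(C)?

B is eclipsed. Cl at 0° is eclipsed with H at 0° (5.4); SH at 120° is eclipsed with NH2 at 120° (11.4); Br at 240° is eclipsed with COOH at 240° (11.5). Total 28.3 kJ/mol.
C is staggered. Cl at 0° is gauche with COOH at 300° (3.3); SH at 120° is gauche with NH2 at 180° (3.5); Br at 240° is gauche with COOH at 300° (4.1); Br at 240° is gauche with NH2 at 180° (2.4). Total 13.3 kJ/mol.
E(B) − E(C) = 28.3 − 13.3 = +15.0 kJ/mol.

+15.0 kJ/mol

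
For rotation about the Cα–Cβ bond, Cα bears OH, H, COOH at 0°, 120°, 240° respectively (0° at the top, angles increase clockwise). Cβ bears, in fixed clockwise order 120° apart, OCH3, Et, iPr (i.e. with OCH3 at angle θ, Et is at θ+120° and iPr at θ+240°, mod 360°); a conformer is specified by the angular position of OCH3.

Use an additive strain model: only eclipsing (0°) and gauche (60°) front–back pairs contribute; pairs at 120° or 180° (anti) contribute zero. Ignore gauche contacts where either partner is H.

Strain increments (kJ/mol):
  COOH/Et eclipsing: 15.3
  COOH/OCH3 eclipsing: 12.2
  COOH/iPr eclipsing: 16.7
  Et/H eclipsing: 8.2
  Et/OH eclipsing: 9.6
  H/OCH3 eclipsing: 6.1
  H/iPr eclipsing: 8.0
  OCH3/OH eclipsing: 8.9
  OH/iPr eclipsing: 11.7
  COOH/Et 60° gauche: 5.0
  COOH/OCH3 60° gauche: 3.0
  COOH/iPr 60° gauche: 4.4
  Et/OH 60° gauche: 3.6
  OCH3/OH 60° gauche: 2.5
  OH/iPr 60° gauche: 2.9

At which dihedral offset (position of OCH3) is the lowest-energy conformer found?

OCH3 at 0° (eclipsed): OH–OCH3 eclipsed, H–Et eclipsed, COOH–iPr eclipsed; 8.9 + 8.2 + 16.7 = 33.8 kJ/mol.
OCH3 at 60° (staggered): OH–OCH3 gauche, OH–iPr gauche, COOH–Et gauche, COOH–iPr gauche; 2.5 + 2.9 + 5.0 + 4.4 = 14.8 kJ/mol.
OCH3 at 120° (eclipsed): OH–iPr eclipsed, H–OCH3 eclipsed, COOH–Et eclipsed; 11.7 + 6.1 + 15.3 = 33.1 kJ/mol.
OCH3 at 180° (staggered): OH–Et gauche, OH–iPr gauche, COOH–OCH3 gauche, COOH–Et gauche; 3.6 + 2.9 + 3.0 + 5.0 = 14.5 kJ/mol.
OCH3 at 240° (eclipsed): OH–Et eclipsed, H–iPr eclipsed, COOH–OCH3 eclipsed; 9.6 + 8.0 + 12.2 = 29.8 kJ/mol.
OCH3 at 300° (staggered): OH–OCH3 gauche, OH–Et gauche, COOH–OCH3 gauche, COOH–iPr gauche; 2.5 + 3.6 + 3.0 + 4.4 = 13.5 kJ/mol.
The minimum (13.5 kJ/mol) occurs with OCH3 at 300°.

300°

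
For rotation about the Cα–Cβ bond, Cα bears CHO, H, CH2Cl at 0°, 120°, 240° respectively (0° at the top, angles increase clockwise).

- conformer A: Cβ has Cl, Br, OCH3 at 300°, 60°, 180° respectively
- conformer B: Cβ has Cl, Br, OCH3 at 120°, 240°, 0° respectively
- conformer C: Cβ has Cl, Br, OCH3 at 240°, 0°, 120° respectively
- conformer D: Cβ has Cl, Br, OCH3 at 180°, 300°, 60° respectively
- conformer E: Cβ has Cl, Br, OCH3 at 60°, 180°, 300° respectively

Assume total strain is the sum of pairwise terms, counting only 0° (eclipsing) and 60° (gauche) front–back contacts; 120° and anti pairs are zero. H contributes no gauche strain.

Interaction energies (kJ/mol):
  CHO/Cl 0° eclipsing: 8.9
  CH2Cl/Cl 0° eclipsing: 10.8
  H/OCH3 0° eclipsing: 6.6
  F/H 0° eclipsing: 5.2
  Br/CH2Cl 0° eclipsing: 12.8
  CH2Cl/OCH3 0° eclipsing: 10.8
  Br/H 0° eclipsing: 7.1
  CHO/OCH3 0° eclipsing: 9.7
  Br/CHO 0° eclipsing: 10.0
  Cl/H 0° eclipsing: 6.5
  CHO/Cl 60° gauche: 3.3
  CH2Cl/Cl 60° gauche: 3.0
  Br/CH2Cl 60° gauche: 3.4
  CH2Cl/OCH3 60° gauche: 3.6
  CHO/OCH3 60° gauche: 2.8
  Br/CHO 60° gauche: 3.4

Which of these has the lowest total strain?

D

A (staggered): CHO(0°)/Cl(300°) gauche 3.3; CHO(0°)/Br(60°) gauche 3.4; CH2Cl(240°)/Cl(300°) gauche 3.0; CH2Cl(240°)/OCH3(180°) gauche 3.6 → 13.3 kJ/mol.
B (eclipsed): CHO(0°)/OCH3(0°) eclipsed 9.7; H(120°)/Cl(120°) eclipsed 6.5; CH2Cl(240°)/Br(240°) eclipsed 12.8 → 29.0 kJ/mol.
C (eclipsed): CHO(0°)/Br(0°) eclipsed 10.0; H(120°)/OCH3(120°) eclipsed 6.6; CH2Cl(240°)/Cl(240°) eclipsed 10.8 → 27.4 kJ/mol.
D (staggered): CHO(0°)/Br(300°) gauche 3.4; CHO(0°)/OCH3(60°) gauche 2.8; CH2Cl(240°)/Cl(180°) gauche 3.0; CH2Cl(240°)/Br(300°) gauche 3.4 → 12.6 kJ/mol.
E (staggered): CHO(0°)/Cl(60°) gauche 3.3; CHO(0°)/OCH3(300°) gauche 2.8; CH2Cl(240°)/Br(180°) gauche 3.4; CH2Cl(240°)/OCH3(300°) gauche 3.6 → 13.1 kJ/mol.
D has the lowest total (12.6 kJ/mol).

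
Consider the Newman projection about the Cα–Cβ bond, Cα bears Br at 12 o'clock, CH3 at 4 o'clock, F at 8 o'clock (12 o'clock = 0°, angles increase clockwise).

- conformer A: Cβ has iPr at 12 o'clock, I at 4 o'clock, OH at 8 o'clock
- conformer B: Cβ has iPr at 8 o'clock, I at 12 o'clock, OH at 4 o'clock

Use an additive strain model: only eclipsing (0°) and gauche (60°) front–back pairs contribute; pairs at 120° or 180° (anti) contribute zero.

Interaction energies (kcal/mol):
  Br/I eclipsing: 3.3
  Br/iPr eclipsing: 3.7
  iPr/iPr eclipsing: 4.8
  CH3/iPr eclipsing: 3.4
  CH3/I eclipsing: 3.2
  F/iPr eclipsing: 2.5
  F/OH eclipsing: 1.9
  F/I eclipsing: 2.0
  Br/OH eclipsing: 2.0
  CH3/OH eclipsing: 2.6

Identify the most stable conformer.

A is eclipsed. Br at 0° is eclipsed with iPr at 0° (3.7); CH3 at 120° is eclipsed with I at 120° (3.2); F at 240° is eclipsed with OH at 240° (1.9). Total 8.8 kcal/mol.
B is eclipsed. Br at 0° is eclipsed with I at 0° (3.3); CH3 at 120° is eclipsed with OH at 120° (2.6); F at 240° is eclipsed with iPr at 240° (2.5). Total 8.4 kcal/mol.
B has the lowest total (8.4 kcal/mol).

B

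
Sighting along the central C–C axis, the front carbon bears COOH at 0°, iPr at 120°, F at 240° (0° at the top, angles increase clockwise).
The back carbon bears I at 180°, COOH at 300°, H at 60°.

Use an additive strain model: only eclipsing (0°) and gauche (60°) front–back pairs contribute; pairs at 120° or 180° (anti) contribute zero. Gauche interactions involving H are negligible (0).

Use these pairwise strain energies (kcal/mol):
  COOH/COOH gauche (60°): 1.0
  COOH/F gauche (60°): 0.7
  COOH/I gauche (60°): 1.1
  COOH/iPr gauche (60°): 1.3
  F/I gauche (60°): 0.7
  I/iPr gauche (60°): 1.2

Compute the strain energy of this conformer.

3.6 kcal/mol

This conformer (staggered): COOH(0°)/COOH(300°) gauche 1.0; iPr(120°)/I(180°) gauche 1.2; F(240°)/I(180°) gauche 0.7; F(240°)/COOH(300°) gauche 0.7 → 3.6 kcal/mol.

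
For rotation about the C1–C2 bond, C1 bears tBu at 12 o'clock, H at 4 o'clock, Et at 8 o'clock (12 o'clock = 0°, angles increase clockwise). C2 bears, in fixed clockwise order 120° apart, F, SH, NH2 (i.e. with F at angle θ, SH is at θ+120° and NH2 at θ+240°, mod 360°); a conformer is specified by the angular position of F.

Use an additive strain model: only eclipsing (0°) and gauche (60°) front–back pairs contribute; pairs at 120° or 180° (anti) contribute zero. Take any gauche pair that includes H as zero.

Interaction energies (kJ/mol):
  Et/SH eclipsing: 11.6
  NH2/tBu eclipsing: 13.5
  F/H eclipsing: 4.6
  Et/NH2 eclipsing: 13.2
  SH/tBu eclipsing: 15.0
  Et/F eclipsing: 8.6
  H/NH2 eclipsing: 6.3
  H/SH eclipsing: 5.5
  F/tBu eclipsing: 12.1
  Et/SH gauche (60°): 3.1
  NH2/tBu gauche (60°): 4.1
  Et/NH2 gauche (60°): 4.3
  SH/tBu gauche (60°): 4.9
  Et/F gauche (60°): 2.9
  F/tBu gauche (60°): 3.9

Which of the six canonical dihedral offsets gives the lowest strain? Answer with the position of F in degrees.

F at 0° (eclipsed): tBu–F eclipsed, H–SH eclipsed, Et–NH2 eclipsed; 12.1 + 5.5 + 13.2 = 30.8 kJ/mol.
F at 60° (staggered): tBu–F gauche, tBu–NH2 gauche, Et–SH gauche, Et–NH2 gauche; 3.9 + 4.1 + 3.1 + 4.3 = 15.4 kJ/mol.
F at 120° (eclipsed): tBu–NH2 eclipsed, H–F eclipsed, Et–SH eclipsed; 13.5 + 4.6 + 11.6 = 29.7 kJ/mol.
F at 180° (staggered): tBu–SH gauche, tBu–NH2 gauche, Et–F gauche, Et–SH gauche; 4.9 + 4.1 + 2.9 + 3.1 = 15.0 kJ/mol.
F at 240° (eclipsed): tBu–SH eclipsed, H–NH2 eclipsed, Et–F eclipsed; 15.0 + 6.3 + 8.6 = 29.9 kJ/mol.
F at 300° (staggered): tBu–F gauche, tBu–SH gauche, Et–F gauche, Et–NH2 gauche; 3.9 + 4.9 + 2.9 + 4.3 = 16.0 kJ/mol.
The minimum (15.0 kJ/mol) occurs with F at 180°.

180°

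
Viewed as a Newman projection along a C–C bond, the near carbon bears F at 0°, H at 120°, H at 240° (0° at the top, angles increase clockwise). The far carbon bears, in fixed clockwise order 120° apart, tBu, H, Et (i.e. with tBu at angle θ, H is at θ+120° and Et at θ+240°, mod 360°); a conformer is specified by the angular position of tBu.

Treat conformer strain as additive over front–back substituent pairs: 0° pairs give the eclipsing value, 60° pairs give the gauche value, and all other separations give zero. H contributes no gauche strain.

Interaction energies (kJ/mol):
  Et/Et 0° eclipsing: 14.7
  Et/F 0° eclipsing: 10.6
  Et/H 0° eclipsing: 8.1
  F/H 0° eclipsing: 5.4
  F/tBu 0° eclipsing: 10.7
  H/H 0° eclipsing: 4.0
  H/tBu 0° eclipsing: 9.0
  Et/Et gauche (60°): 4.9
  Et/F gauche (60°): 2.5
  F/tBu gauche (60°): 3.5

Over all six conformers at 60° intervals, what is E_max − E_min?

tBu at 0° (eclipsed): F(0°)/tBu(0°) eclipsed 10.7; H(120°)/H(120°) eclipsed 4.0; H(240°)/Et(240°) eclipsed 8.1 → 22.8 kJ/mol.
tBu at 60° (staggered): F(0°)/tBu(60°) gauche 3.5; F(0°)/Et(300°) gauche 2.5 → 6.0 kJ/mol.
tBu at 120° (eclipsed): F(0°)/Et(0°) eclipsed 10.6; H(120°)/tBu(120°) eclipsed 9.0; H(240°)/H(240°) eclipsed 4.0 → 23.6 kJ/mol.
tBu at 180° (staggered): F(0°)/Et(60°) gauche 2.5 → 2.5 kJ/mol.
tBu at 240° (eclipsed): F(0°)/H(0°) eclipsed 5.4; H(120°)/Et(120°) eclipsed 8.1; H(240°)/tBu(240°) eclipsed 9.0 → 22.5 kJ/mol.
tBu at 300° (staggered): F(0°)/tBu(300°) gauche 3.5 → 3.5 kJ/mol.
Max at 120° (23.6 kJ/mol), min at 180° (2.5 kJ/mol); barrier = 21.1 kJ/mol.

21.1 kJ/mol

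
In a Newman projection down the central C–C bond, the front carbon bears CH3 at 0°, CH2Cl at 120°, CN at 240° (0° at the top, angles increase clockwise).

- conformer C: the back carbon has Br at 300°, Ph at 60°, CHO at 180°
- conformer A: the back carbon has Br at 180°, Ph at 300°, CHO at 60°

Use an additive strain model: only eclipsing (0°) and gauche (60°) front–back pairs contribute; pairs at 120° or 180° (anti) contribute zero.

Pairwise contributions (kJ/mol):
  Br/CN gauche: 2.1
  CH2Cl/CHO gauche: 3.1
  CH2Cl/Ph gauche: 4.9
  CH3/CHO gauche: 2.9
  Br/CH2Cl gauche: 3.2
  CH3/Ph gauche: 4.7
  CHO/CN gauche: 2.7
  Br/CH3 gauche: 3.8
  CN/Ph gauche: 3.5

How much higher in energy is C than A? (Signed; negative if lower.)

+1.8 kJ/mol

C (staggered): CH3–Br gauche, CH3–Ph gauche, CH2Cl–Ph gauche, CH2Cl–CHO gauche, CN–Br gauche, CN–CHO gauche; 3.8 + 4.7 + 4.9 + 3.1 + 2.1 + 2.7 = 21.3 kJ/mol.
A (staggered): CH3–Ph gauche, CH3–CHO gauche, CH2Cl–Br gauche, CH2Cl–CHO gauche, CN–Br gauche, CN–Ph gauche; 4.7 + 2.9 + 3.2 + 3.1 + 2.1 + 3.5 = 19.5 kJ/mol.
E(C) − E(A) = 21.3 − 19.5 = +1.8 kJ/mol.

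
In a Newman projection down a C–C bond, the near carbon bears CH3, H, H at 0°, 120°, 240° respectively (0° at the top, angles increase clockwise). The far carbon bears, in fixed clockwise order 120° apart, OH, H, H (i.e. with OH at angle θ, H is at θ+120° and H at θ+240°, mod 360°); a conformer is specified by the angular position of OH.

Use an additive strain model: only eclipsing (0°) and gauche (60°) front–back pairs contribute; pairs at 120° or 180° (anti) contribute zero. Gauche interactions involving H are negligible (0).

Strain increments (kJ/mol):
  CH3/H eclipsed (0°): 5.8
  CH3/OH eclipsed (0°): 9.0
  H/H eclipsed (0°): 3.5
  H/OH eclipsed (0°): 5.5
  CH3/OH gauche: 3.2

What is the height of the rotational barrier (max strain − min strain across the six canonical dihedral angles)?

OH at 0° (eclipsed): CH3(0°)/OH(0°) eclipsed 9.0; H(120°)/H(120°) eclipsed 3.5; H(240°)/H(240°) eclipsed 3.5 → 16.0 kJ/mol.
OH at 60° (staggered): CH3(0°)/OH(60°) gauche 3.2 → 3.2 kJ/mol.
OH at 120° (eclipsed): CH3(0°)/H(0°) eclipsed 5.8; H(120°)/OH(120°) eclipsed 5.5; H(240°)/H(240°) eclipsed 3.5 → 14.8 kJ/mol.
OH at 180° (staggered): no non-H gauche contacts → 0.0 kJ/mol.
OH at 240° (eclipsed): CH3(0°)/H(0°) eclipsed 5.8; H(120°)/H(120°) eclipsed 3.5; H(240°)/OH(240°) eclipsed 5.5 → 14.8 kJ/mol.
OH at 300° (staggered): CH3(0°)/OH(300°) gauche 3.2 → 3.2 kJ/mol.
Max at 0° (16.0 kJ/mol), min at 180° (0.0 kJ/mol); barrier = 16.0 kJ/mol.

16.0 kJ/mol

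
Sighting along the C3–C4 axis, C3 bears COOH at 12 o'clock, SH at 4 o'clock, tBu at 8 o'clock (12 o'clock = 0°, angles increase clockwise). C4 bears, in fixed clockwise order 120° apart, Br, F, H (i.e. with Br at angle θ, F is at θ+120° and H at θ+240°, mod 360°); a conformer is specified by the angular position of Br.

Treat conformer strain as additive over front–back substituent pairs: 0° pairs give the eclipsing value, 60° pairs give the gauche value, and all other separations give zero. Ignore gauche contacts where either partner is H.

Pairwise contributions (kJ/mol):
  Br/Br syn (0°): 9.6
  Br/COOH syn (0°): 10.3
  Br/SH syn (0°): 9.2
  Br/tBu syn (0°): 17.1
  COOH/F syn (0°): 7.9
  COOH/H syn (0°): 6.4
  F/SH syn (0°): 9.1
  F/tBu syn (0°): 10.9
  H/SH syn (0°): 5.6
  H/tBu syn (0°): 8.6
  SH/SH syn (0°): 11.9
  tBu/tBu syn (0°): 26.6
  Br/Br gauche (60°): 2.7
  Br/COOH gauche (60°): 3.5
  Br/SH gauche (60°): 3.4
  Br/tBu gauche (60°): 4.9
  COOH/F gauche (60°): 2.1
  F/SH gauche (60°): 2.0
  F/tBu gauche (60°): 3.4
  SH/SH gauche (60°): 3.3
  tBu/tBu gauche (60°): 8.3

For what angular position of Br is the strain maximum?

240°

Br at 0° (eclipsed): COOH(0°)/Br(0°) eclipsed 10.3; SH(120°)/F(120°) eclipsed 9.1; tBu(240°)/H(240°) eclipsed 8.6 → 28.0 kJ/mol.
Br at 60° (staggered): COOH(0°)/Br(60°) gauche 3.5; SH(120°)/Br(60°) gauche 3.4; SH(120°)/F(180°) gauche 2.0; tBu(240°)/F(180°) gauche 3.4 → 12.3 kJ/mol.
Br at 120° (eclipsed): COOH(0°)/H(0°) eclipsed 6.4; SH(120°)/Br(120°) eclipsed 9.2; tBu(240°)/F(240°) eclipsed 10.9 → 26.5 kJ/mol.
Br at 180° (staggered): COOH(0°)/F(300°) gauche 2.1; SH(120°)/Br(180°) gauche 3.4; tBu(240°)/Br(180°) gauche 4.9; tBu(240°)/F(300°) gauche 3.4 → 13.8 kJ/mol.
Br at 240° (eclipsed): COOH(0°)/F(0°) eclipsed 7.9; SH(120°)/H(120°) eclipsed 5.6; tBu(240°)/Br(240°) eclipsed 17.1 → 30.6 kJ/mol.
Br at 300° (staggered): COOH(0°)/Br(300°) gauche 3.5; COOH(0°)/F(60°) gauche 2.1; SH(120°)/F(60°) gauche 2.0; tBu(240°)/Br(300°) gauche 4.9 → 12.5 kJ/mol.
The maximum (30.6 kJ/mol) occurs with Br at 240°.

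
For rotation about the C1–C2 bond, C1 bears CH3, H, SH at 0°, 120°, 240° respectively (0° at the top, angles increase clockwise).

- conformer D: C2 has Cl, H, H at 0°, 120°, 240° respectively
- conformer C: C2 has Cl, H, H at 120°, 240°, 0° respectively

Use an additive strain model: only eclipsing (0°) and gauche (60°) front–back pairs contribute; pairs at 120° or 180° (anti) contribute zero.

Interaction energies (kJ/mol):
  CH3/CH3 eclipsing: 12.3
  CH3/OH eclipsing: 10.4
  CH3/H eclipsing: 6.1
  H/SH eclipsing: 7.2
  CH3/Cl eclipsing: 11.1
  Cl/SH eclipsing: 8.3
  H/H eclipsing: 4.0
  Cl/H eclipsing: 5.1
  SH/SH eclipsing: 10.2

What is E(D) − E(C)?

+3.9 kJ/mol

D is eclipsed. CH3 at 0° is eclipsed with Cl at 0° (11.1); H at 120° is eclipsed with H at 120° (4.0); SH at 240° is eclipsed with H at 240° (7.2). Total 22.3 kJ/mol.
C is eclipsed. CH3 at 0° is eclipsed with H at 0° (6.1); H at 120° is eclipsed with Cl at 120° (5.1); SH at 240° is eclipsed with H at 240° (7.2). Total 18.4 kJ/mol.
E(D) − E(C) = 22.3 − 18.4 = +3.9 kJ/mol.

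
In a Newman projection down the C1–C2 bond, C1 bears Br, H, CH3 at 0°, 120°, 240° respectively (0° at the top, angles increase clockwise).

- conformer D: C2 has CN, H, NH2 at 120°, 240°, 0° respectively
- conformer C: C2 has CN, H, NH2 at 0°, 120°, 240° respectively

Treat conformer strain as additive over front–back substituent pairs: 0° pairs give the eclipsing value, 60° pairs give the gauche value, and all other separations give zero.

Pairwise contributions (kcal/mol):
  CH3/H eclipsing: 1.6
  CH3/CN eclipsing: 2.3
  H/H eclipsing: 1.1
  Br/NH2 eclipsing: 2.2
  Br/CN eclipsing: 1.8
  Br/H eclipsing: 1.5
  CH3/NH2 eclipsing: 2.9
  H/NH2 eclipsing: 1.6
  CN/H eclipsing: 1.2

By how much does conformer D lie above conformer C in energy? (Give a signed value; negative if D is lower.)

-0.8 kcal/mol

D (eclipsed): Br(0°)/NH2(0°) eclipsed 2.2; H(120°)/CN(120°) eclipsed 1.2; CH3(240°)/H(240°) eclipsed 1.6 → 5.0 kcal/mol.
C (eclipsed): Br(0°)/CN(0°) eclipsed 1.8; H(120°)/H(120°) eclipsed 1.1; CH3(240°)/NH2(240°) eclipsed 2.9 → 5.8 kcal/mol.
E(D) − E(C) = 5.0 − 5.8 = -0.8 kcal/mol.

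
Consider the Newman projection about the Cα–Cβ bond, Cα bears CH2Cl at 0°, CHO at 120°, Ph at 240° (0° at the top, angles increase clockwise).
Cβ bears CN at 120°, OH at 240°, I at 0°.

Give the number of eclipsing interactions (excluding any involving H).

Non-H eclipsing pairs: CH2Cl(0°)/I(0°); CHO(120°)/CN(120°); Ph(240°)/OH(240°) — 3 interactions.

3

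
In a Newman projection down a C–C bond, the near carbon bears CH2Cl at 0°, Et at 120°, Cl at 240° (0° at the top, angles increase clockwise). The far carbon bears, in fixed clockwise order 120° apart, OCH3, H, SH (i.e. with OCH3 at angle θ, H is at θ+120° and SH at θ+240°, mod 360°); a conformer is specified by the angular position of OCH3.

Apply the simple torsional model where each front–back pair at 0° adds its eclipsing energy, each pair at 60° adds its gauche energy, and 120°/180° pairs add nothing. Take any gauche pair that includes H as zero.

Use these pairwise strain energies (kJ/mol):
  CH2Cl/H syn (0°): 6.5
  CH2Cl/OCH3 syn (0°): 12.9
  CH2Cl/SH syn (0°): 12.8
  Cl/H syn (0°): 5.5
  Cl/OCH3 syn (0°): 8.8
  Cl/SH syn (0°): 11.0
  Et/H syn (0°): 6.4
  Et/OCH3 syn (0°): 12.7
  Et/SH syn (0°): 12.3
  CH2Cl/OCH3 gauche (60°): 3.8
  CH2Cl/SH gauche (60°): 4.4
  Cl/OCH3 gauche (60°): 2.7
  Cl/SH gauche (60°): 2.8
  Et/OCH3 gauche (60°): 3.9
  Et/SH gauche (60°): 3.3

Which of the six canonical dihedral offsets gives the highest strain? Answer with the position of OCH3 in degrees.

120°

OCH3 at 0° is eclipsed. CH2Cl at 0° is eclipsed with OCH3 at 0° (12.9); Et at 120° is eclipsed with H at 120° (6.4); Cl at 240° is eclipsed with SH at 240° (11.0). Total 30.3 kJ/mol.
OCH3 at 60° is staggered. CH2Cl at 0° is gauche with OCH3 at 60° (3.8); CH2Cl at 0° is gauche with SH at 300° (4.4); Et at 120° is gauche with OCH3 at 60° (3.9); Cl at 240° is gauche with SH at 300° (2.8). Total 14.9 kJ/mol.
OCH3 at 120° is eclipsed. CH2Cl at 0° is eclipsed with SH at 0° (12.8); Et at 120° is eclipsed with OCH3 at 120° (12.7); Cl at 240° is eclipsed with H at 240° (5.5). Total 31.0 kJ/mol.
OCH3 at 180° is staggered. CH2Cl at 0° is gauche with SH at 60° (4.4); Et at 120° is gauche with OCH3 at 180° (3.9); Et at 120° is gauche with SH at 60° (3.3); Cl at 240° is gauche with OCH3 at 180° (2.7). Total 14.3 kJ/mol.
OCH3 at 240° is eclipsed. CH2Cl at 0° is eclipsed with H at 0° (6.5); Et at 120° is eclipsed with SH at 120° (12.3); Cl at 240° is eclipsed with OCH3 at 240° (8.8). Total 27.6 kJ/mol.
OCH3 at 300° is staggered. CH2Cl at 0° is gauche with OCH3 at 300° (3.8); Et at 120° is gauche with SH at 180° (3.3); Cl at 240° is gauche with OCH3 at 300° (2.7); Cl at 240° is gauche with SH at 180° (2.8). Total 12.6 kJ/mol.
The maximum (31.0 kJ/mol) occurs with OCH3 at 120°.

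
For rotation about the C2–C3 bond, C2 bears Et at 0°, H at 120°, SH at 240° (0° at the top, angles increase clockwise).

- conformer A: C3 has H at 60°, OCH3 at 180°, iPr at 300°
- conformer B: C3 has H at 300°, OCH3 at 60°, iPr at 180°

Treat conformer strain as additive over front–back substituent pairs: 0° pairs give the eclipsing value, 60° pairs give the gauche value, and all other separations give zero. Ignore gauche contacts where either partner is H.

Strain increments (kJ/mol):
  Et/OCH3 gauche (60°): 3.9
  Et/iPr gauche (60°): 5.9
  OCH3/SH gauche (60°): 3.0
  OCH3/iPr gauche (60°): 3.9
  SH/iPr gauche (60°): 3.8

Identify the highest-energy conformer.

A

A is staggered. Et at 0° is gauche with iPr at 300° (5.9); SH at 240° is gauche with OCH3 at 180° (3.0); SH at 240° is gauche with iPr at 300° (3.8). Total 12.7 kJ/mol.
B is staggered. Et at 0° is gauche with OCH3 at 60° (3.9); SH at 240° is gauche with iPr at 180° (3.8). Total 7.7 kJ/mol.
A has the highest total (12.7 kJ/mol).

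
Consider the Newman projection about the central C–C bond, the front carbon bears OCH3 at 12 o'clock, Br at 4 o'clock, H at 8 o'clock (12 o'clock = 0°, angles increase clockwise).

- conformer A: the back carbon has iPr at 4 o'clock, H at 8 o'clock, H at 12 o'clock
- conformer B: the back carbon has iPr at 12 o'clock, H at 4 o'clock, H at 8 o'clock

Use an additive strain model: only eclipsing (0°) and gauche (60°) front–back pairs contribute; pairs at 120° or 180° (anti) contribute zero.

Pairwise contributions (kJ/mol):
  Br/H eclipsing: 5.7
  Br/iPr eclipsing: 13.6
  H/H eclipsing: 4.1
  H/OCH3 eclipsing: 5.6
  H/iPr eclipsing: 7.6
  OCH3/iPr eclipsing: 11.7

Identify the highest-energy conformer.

A

A (eclipsed): OCH3–H eclipsed, Br–iPr eclipsed, H–H eclipsed; 5.6 + 13.6 + 4.1 = 23.3 kJ/mol.
B (eclipsed): OCH3–iPr eclipsed, Br–H eclipsed, H–H eclipsed; 11.7 + 5.7 + 4.1 = 21.5 kJ/mol.
A has the highest total (23.3 kJ/mol).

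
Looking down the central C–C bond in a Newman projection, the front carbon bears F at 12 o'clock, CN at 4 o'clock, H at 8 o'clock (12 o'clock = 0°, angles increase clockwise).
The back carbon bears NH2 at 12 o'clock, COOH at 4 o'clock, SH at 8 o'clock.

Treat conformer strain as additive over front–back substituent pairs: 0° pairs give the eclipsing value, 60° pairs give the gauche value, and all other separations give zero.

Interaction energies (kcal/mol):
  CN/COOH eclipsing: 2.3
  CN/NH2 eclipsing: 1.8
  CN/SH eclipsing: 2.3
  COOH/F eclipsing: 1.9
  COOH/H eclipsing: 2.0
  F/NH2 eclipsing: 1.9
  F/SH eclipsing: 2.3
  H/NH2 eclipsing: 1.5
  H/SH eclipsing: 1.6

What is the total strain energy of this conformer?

5.8 kcal/mol

This conformer is eclipsed. F at 0° is eclipsed with NH2 at 0° (1.9); CN at 120° is eclipsed with COOH at 120° (2.3); H at 240° is eclipsed with SH at 240° (1.6). Total 5.8 kcal/mol.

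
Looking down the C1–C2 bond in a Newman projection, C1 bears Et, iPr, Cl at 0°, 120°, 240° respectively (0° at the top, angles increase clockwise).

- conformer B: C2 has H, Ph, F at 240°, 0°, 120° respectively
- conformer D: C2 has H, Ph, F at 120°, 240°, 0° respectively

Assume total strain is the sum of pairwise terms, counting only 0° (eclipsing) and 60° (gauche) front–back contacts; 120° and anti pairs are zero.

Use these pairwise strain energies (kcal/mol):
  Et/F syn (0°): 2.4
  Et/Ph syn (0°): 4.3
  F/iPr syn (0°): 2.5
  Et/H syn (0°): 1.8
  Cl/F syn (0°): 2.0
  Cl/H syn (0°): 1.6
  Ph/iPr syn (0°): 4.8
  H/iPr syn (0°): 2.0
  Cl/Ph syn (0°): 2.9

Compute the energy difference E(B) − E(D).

B (eclipsed): Et(0°)/Ph(0°) eclipsed 4.3; iPr(120°)/F(120°) eclipsed 2.5; Cl(240°)/H(240°) eclipsed 1.6 → 8.4 kcal/mol.
D (eclipsed): Et(0°)/F(0°) eclipsed 2.4; iPr(120°)/H(120°) eclipsed 2.0; Cl(240°)/Ph(240°) eclipsed 2.9 → 7.3 kcal/mol.
E(B) − E(D) = 8.4 − 7.3 = +1.1 kcal/mol.

+1.1 kcal/mol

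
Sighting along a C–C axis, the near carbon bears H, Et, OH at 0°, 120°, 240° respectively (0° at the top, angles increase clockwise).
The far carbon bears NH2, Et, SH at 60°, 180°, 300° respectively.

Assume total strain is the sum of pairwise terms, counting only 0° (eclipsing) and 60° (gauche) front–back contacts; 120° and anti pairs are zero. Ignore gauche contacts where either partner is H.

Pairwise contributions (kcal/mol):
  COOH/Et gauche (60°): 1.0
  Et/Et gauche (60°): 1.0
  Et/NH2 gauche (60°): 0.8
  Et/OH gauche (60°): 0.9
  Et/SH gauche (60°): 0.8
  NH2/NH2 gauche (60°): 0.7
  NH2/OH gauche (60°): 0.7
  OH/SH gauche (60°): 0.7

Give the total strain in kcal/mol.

This conformer (staggered): Et(120°)/NH2(60°) gauche 0.8; Et(120°)/Et(180°) gauche 1.0; OH(240°)/Et(180°) gauche 0.9; OH(240°)/SH(300°) gauche 0.7 → 3.4 kcal/mol.

3.4 kcal/mol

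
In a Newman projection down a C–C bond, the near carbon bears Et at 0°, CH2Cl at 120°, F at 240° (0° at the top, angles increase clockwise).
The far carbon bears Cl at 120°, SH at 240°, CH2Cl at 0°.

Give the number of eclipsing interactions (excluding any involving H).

Non-H eclipsing pairs: Et(0°)/CH2Cl(0°); CH2Cl(120°)/Cl(120°); F(240°)/SH(240°) — 3 interactions.

3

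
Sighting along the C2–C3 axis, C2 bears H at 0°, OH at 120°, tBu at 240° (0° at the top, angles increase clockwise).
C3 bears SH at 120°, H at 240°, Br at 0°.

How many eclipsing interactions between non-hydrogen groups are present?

Non-H eclipsing pairs: OH(120°)/SH(120°) — 1 interaction.

1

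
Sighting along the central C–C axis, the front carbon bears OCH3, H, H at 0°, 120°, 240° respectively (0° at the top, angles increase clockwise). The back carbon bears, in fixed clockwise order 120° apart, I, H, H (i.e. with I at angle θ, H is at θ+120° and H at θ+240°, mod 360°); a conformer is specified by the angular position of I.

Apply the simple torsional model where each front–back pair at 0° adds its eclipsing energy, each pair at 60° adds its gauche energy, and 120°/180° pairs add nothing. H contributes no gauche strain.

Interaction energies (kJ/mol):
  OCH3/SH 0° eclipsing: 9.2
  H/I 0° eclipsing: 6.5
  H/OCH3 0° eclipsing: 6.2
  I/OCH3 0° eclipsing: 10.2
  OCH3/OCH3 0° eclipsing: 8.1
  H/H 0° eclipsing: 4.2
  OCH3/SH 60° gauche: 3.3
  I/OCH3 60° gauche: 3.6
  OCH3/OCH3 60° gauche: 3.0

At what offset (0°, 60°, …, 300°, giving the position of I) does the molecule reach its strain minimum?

I at 0° (eclipsed): OCH3–I eclipsed, H–H eclipsed, H–H eclipsed; 10.2 + 4.2 + 4.2 = 18.6 kJ/mol.
I at 60° (staggered): OCH3–I gauche; 3.6 = 3.6 kJ/mol.
I at 120° (eclipsed): OCH3–H eclipsed, H–I eclipsed, H–H eclipsed; 6.2 + 6.5 + 4.2 = 16.9 kJ/mol.
I at 180° (staggered): no non-H gauche contacts → 0.0 kJ/mol.
I at 240° (eclipsed): OCH3–H eclipsed, H–H eclipsed, H–I eclipsed; 6.2 + 4.2 + 6.5 = 16.9 kJ/mol.
I at 300° (staggered): OCH3–I gauche; 3.6 = 3.6 kJ/mol.
The minimum (0.0 kJ/mol) occurs with I at 180°.

180°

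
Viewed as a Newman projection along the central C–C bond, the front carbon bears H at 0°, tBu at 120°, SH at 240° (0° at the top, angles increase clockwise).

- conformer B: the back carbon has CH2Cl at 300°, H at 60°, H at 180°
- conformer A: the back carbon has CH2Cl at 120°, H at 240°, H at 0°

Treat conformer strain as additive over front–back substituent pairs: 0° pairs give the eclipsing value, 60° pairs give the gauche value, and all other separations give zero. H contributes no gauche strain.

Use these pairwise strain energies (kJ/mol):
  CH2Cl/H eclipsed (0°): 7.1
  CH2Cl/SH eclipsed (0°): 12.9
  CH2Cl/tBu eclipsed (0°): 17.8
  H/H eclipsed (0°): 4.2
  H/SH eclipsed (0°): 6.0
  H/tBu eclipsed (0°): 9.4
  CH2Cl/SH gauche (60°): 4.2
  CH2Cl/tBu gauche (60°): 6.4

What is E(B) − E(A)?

B (staggered): SH(240°)/CH2Cl(300°) gauche 4.2 → 4.2 kJ/mol.
A (eclipsed): H(0°)/H(0°) eclipsed 4.2; tBu(120°)/CH2Cl(120°) eclipsed 17.8; SH(240°)/H(240°) eclipsed 6.0 → 28.0 kJ/mol.
E(B) − E(A) = 4.2 − 28.0 = -23.8 kJ/mol.

-23.8 kJ/mol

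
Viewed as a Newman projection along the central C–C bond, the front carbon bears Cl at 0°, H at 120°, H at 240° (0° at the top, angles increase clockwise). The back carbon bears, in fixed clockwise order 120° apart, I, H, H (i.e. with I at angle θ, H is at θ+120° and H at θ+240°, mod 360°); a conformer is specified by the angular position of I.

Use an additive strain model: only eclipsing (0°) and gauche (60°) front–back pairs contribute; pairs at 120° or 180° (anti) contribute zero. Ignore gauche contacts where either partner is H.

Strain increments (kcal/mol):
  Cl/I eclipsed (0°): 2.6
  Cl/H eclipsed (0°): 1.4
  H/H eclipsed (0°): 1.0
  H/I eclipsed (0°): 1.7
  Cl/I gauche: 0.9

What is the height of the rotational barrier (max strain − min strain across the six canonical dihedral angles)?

I at 0° (eclipsed): Cl–I eclipsed, H–H eclipsed, H–H eclipsed; 2.6 + 1.0 + 1.0 = 4.6 kcal/mol.
I at 60° (staggered): Cl–I gauche; 0.9 = 0.9 kcal/mol.
I at 120° (eclipsed): Cl–H eclipsed, H–I eclipsed, H–H eclipsed; 1.4 + 1.7 + 1.0 = 4.1 kcal/mol.
I at 180° (staggered): no non-H gauche contacts → 0.0 kcal/mol.
I at 240° (eclipsed): Cl–H eclipsed, H–H eclipsed, H–I eclipsed; 1.4 + 1.0 + 1.7 = 4.1 kcal/mol.
I at 300° (staggered): Cl–I gauche; 0.9 = 0.9 kcal/mol.
Max at 0° (4.6 kcal/mol), min at 180° (0.0 kcal/mol); barrier = 4.6 kcal/mol.

4.6 kcal/mol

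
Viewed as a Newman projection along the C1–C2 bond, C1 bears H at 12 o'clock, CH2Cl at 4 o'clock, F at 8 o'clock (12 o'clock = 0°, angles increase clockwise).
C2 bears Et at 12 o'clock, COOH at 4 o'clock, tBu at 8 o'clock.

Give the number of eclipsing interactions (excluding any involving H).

Non-H eclipsing pairs: CH2Cl(120°)/COOH(120°); F(240°)/tBu(240°) — 2 interactions.

2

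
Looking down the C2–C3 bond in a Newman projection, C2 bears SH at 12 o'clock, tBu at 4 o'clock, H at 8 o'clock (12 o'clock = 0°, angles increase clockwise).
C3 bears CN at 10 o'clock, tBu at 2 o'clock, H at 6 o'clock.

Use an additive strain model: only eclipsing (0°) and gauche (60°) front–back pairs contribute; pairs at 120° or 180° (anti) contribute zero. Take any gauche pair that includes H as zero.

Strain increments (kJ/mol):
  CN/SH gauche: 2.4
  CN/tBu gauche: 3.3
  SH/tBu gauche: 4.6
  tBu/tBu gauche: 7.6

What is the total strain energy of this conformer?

14.6 kJ/mol

This conformer is staggered. SH at 0° is gauche with CN at 300° (2.4); SH at 0° is gauche with tBu at 60° (4.6); tBu at 120° is gauche with tBu at 60° (7.6). Total 14.6 kJ/mol.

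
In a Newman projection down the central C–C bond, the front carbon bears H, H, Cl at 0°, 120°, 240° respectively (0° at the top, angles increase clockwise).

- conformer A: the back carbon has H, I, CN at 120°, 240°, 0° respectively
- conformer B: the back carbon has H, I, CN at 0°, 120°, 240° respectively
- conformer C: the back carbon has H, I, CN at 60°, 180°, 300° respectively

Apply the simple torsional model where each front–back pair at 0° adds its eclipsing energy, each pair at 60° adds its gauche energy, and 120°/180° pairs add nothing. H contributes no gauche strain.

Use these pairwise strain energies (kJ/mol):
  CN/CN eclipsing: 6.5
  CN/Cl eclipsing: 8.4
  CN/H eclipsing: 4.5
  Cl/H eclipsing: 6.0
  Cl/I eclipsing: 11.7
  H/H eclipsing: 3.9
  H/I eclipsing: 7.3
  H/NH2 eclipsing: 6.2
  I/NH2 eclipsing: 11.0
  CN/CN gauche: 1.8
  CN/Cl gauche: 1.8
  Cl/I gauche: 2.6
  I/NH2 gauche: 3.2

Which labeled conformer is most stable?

C

A (eclipsed): H(0°)/CN(0°) eclipsed 4.5; H(120°)/H(120°) eclipsed 3.9; Cl(240°)/I(240°) eclipsed 11.7 → 20.1 kJ/mol.
B (eclipsed): H(0°)/H(0°) eclipsed 3.9; H(120°)/I(120°) eclipsed 7.3; Cl(240°)/CN(240°) eclipsed 8.4 → 19.6 kJ/mol.
C (staggered): Cl(240°)/I(180°) gauche 2.6; Cl(240°)/CN(300°) gauche 1.8 → 4.4 kJ/mol.
C has the lowest total (4.4 kJ/mol).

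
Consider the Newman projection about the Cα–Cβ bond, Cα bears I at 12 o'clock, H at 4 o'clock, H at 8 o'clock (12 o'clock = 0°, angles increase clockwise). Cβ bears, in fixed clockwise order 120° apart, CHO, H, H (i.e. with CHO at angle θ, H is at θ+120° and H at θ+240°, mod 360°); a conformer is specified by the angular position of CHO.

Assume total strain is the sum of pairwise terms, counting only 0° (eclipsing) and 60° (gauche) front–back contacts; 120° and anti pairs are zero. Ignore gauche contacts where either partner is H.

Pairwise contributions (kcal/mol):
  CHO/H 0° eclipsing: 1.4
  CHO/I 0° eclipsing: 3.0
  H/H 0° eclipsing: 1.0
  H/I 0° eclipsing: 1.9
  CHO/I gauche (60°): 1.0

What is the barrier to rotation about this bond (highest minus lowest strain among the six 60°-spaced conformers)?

5.0 kcal/mol

CHO at 0° (eclipsed): I(0°)/CHO(0°) eclipsed 3.0; H(120°)/H(120°) eclipsed 1.0; H(240°)/H(240°) eclipsed 1.0 → 5.0 kcal/mol.
CHO at 60° (staggered): I(0°)/CHO(60°) gauche 1.0 → 1.0 kcal/mol.
CHO at 120° (eclipsed): I(0°)/H(0°) eclipsed 1.9; H(120°)/CHO(120°) eclipsed 1.4; H(240°)/H(240°) eclipsed 1.0 → 4.3 kcal/mol.
CHO at 180° (staggered): no non-H gauche contacts → 0.0 kcal/mol.
CHO at 240° (eclipsed): I(0°)/H(0°) eclipsed 1.9; H(120°)/H(120°) eclipsed 1.0; H(240°)/CHO(240°) eclipsed 1.4 → 4.3 kcal/mol.
CHO at 300° (staggered): I(0°)/CHO(300°) gauche 1.0 → 1.0 kcal/mol.
Max at 0° (5.0 kcal/mol), min at 180° (0.0 kcal/mol); barrier = 5.0 kcal/mol.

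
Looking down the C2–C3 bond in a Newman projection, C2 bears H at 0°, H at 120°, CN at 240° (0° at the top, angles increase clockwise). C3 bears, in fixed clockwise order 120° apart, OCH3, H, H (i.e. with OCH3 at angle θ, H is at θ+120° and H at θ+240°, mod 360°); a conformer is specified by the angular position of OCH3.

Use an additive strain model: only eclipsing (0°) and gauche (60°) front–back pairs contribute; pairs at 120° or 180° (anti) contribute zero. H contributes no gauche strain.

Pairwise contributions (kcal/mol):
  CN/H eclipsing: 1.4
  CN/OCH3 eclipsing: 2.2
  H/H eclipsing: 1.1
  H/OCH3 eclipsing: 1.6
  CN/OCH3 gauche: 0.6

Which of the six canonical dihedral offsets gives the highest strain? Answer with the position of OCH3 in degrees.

OCH3 at 0° (eclipsed): H(0°)/OCH3(0°) eclipsed 1.6; H(120°)/H(120°) eclipsed 1.1; CN(240°)/H(240°) eclipsed 1.4 → 4.1 kcal/mol.
OCH3 at 60° (staggered): no non-H gauche contacts → 0.0 kcal/mol.
OCH3 at 120° (eclipsed): H(0°)/H(0°) eclipsed 1.1; H(120°)/OCH3(120°) eclipsed 1.6; CN(240°)/H(240°) eclipsed 1.4 → 4.1 kcal/mol.
OCH3 at 180° (staggered): CN(240°)/OCH3(180°) gauche 0.6 → 0.6 kcal/mol.
OCH3 at 240° (eclipsed): H(0°)/H(0°) eclipsed 1.1; H(120°)/H(120°) eclipsed 1.1; CN(240°)/OCH3(240°) eclipsed 2.2 → 4.4 kcal/mol.
OCH3 at 300° (staggered): CN(240°)/OCH3(300°) gauche 0.6 → 0.6 kcal/mol.
The maximum (4.4 kcal/mol) occurs with OCH3 at 240°.

240°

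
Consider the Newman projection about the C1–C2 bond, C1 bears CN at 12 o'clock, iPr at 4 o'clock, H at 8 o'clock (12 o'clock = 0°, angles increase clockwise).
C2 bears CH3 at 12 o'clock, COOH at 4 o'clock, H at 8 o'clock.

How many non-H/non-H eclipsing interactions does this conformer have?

Non-H eclipsing pairs: CN(0°)/CH3(0°); iPr(120°)/COOH(120°) — 2 interactions.

2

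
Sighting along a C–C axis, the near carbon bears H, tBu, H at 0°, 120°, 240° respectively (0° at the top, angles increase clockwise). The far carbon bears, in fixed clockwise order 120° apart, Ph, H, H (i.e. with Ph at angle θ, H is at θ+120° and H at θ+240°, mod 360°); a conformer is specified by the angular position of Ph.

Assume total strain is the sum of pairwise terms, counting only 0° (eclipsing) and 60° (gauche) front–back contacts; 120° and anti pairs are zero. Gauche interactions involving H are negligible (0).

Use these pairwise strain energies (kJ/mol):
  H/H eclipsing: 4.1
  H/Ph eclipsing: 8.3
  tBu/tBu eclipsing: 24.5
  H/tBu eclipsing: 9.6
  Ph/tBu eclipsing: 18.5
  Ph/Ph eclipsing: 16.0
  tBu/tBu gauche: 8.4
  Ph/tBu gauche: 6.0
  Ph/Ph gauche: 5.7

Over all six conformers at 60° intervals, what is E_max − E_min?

26.7 kJ/mol

Ph at 0° (eclipsed): H–Ph eclipsed, tBu–H eclipsed, H–H eclipsed; 8.3 + 9.6 + 4.1 = 22.0 kJ/mol.
Ph at 60° (staggered): tBu–Ph gauche; 6.0 = 6.0 kJ/mol.
Ph at 120° (eclipsed): H–H eclipsed, tBu–Ph eclipsed, H–H eclipsed; 4.1 + 18.5 + 4.1 = 26.7 kJ/mol.
Ph at 180° (staggered): tBu–Ph gauche; 6.0 = 6.0 kJ/mol.
Ph at 240° (eclipsed): H–H eclipsed, tBu–H eclipsed, H–Ph eclipsed; 4.1 + 9.6 + 8.3 = 22.0 kJ/mol.
Ph at 300° (staggered): no non-H gauche contacts → 0.0 kJ/mol.
Max at 120° (26.7 kJ/mol), min at 300° (0.0 kJ/mol); barrier = 26.7 kJ/mol.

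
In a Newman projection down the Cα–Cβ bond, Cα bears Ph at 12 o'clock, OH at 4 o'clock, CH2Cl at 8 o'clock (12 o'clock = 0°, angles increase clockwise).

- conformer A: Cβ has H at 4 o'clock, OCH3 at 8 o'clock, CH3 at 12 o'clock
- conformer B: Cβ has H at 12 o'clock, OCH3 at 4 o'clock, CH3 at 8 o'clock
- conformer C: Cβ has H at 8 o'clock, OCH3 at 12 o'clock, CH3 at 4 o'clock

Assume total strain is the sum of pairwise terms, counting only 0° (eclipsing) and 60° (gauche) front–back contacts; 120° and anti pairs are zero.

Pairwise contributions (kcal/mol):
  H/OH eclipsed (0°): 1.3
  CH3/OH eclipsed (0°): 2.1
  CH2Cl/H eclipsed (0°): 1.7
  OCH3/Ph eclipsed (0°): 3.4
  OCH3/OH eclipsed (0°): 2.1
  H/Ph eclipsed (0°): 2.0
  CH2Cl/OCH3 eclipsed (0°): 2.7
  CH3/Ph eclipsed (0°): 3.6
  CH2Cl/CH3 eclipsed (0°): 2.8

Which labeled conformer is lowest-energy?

A is eclipsed. Ph at 0° is eclipsed with CH3 at 0° (3.6); OH at 120° is eclipsed with H at 120° (1.3); CH2Cl at 240° is eclipsed with OCH3 at 240° (2.7). Total 7.6 kcal/mol.
B is eclipsed. Ph at 0° is eclipsed with H at 0° (2.0); OH at 120° is eclipsed with OCH3 at 120° (2.1); CH2Cl at 240° is eclipsed with CH3 at 240° (2.8). Total 6.9 kcal/mol.
C is eclipsed. Ph at 0° is eclipsed with OCH3 at 0° (3.4); OH at 120° is eclipsed with CH3 at 120° (2.1); CH2Cl at 240° is eclipsed with H at 240° (1.7). Total 7.2 kcal/mol.
B has the lowest total (6.9 kcal/mol).

B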